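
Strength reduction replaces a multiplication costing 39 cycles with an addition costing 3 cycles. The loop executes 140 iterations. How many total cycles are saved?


Per-iteration saving = 39 - 3 = 36
Total saved = 140 * 36 = 5040

5040


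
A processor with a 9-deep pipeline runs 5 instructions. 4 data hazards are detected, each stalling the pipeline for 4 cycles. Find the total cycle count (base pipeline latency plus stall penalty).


Base cycles = 9 + 5 - 1 = 13
Total stalls = 4 * 4 = 16
Total = 13 + 16 = 29

29


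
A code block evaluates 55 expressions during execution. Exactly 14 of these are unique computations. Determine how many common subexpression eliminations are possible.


CSE count = total expressions - unique expressions
= 55 - 14 = 41

41


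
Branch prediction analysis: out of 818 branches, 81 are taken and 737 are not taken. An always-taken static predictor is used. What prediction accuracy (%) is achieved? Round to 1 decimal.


Predictor: always-taken
Correct predictions = 81
Accuracy = 81 / 818 * 100 = 9.9%

9.9


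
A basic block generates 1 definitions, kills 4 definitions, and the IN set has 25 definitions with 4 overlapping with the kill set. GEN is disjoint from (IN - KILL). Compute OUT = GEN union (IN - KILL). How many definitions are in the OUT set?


IN - KILL: 25 - 4 = 21 surviving definitions
OUT = GEN + surviving = 1 + 21 = 22

22


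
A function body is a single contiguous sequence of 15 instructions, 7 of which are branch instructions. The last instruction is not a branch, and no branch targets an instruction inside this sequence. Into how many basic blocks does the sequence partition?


With no in-sequence branch targets, the leaders are the first instruction plus the instruction after each branch.
Number of basic blocks = branches + 1
= 7 + 1 = 8

8


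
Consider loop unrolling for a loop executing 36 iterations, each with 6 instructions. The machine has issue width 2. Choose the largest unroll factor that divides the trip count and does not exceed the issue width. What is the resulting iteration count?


Largest divisor of 36 <= 2 is 2
New iterations = 36 / 2 = 18

18


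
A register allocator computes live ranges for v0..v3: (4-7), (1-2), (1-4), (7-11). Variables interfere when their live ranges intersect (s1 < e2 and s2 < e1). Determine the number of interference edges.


Check all pairs for overlapping intervals.
Two intervals (s1,e1) and (s2,e2) overlap if s1 < e2 and s2 < e1.
v0 (4-7) vs v1..v3: overlaps none -> 0
v1 (1-2) vs v2..v3: overlaps v2 -> 1
v2 (1-4) vs v3: overlaps none -> 0
Total overlapping pairs = 0 + 1 + 0 = 1

1


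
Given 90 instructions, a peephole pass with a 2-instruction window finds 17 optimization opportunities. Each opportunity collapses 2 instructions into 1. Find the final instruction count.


Each match removes 1 instructions.
Total removed = 17 * 1 = 17
Remaining = 90 - 17 = 73

73


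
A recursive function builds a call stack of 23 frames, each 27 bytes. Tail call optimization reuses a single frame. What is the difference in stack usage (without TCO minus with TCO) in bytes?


Without TCO: 23 * 27 = 621 bytes
With TCO: reuse 1 frame = 27 bytes
Savings = 621 - 27 = 594

594


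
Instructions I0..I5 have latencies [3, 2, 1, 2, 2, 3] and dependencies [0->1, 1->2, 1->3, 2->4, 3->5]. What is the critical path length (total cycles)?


Compute longest path through dependency graph: dist(Ik) = max over predecessors of dist + latency(Ik).
dist(I0) = latency 3 = 3
dist(I1) = dist(I0) + 2 = 3 + 2 = 5
dist(I2) = dist(I1) + 1 = 5 + 1 = 6
dist(I3) = dist(I1) + 2 = 5 + 2 = 7
dist(I4) = dist(I2) + 2 = 6 + 2 = 8
dist(I5) = dist(I3) + 3 = 7 + 3 = 10
Critical path = max dist = 10

10


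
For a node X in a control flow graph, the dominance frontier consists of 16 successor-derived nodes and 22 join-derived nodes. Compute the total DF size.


DF(X) = direct successor contributions + join point contributions
= 16 + 22 = 38

38


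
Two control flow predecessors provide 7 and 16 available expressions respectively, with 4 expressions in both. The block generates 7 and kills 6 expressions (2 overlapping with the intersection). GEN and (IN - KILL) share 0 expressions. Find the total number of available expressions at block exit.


IN = intersection of predecessors = 4
IN - KILL = 4 - 2 = 2
|OUT| = |GEN| + |IN - KILL| - |GEN ∩ (IN - KILL)| = 7 + 2 - 0 = 9

9


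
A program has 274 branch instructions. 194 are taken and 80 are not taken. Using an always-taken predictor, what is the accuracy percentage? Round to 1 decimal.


Predictor: always-taken
Correct predictions = 194
Accuracy = 194 / 274 * 100 = 70.8%

70.8


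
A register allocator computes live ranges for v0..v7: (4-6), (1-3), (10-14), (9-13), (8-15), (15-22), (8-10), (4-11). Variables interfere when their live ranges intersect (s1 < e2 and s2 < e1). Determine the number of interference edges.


Check all pairs for overlapping intervals.
Two intervals (s1,e1) and (s2,e2) overlap if s1 < e2 and s2 < e1.
v0 (4-6) vs v1..v7: overlaps v7 -> 1
v1 (1-3) vs v2..v7: overlaps none -> 0
v2 (10-14) vs v3..v7: overlaps v3, v4, v7 -> 3
v3 (9-13) vs v4..v7: overlaps v4, v6, v7 -> 3
v4 (8-15) vs v5..v7: overlaps v6, v7 -> 2
v5 (15-22) vs v6..v7: overlaps none -> 0
v6 (8-10) vs v7: overlaps v7 -> 1
Total overlapping pairs = 1 + 0 + 3 + 3 + 2 + 0 + 1 = 10

10


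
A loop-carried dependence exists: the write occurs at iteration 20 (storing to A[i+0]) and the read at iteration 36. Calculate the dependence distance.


Distance = read iteration - write iteration
= 36 - 20 = 16

16


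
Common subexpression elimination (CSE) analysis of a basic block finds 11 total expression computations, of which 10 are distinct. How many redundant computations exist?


CSE count = total expressions - unique expressions
= 11 - 10 = 1

1


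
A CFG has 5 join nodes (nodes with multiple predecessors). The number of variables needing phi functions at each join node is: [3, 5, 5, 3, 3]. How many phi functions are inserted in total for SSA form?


Total phi functions = sum of phi functions at each join node
= 3 + 5 + 5 + 3 + 3 = 19

19


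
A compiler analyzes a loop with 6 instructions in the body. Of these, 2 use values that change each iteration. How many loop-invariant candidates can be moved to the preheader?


Invariant candidates = total - loop-dependent
= 6 - 2 = 4

4


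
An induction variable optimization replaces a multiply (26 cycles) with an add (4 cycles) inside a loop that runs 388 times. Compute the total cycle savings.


Per-iteration saving = 26 - 4 = 22
Total saved = 388 * 22 = 8536

8536


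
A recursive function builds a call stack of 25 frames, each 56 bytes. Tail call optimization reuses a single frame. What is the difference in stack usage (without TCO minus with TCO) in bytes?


Without TCO: 25 * 56 = 1400 bytes
With TCO: reuse 1 frame = 56 bytes
Savings = 1400 - 56 = 1344

1344


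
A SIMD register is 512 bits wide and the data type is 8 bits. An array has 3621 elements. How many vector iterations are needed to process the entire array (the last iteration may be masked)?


Width = 512 / 8 = 64 elements per vector op
Iterations = ceil(3621 / 64) = 57

57


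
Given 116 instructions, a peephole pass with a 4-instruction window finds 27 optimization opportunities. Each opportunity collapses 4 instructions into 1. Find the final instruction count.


Each match removes 3 instructions.
Total removed = 27 * 3 = 81
Remaining = 116 - 81 = 35

35


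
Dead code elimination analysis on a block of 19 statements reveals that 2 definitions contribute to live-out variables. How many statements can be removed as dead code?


Dead code = total statements - live definitions
= 19 - 2 = 17

17


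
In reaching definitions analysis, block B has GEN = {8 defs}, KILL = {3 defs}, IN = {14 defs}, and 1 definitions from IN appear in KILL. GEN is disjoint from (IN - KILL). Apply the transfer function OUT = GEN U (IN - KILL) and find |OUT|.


IN - KILL: 14 - 1 = 13 surviving definitions
OUT = GEN + surviving = 8 + 13 = 21

21


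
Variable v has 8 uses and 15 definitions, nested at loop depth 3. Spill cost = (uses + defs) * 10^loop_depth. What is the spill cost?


uses + defs = 8 + 15 = 23
10^3 = 1000
Spill cost = 23 * 1000 = 23000

23000


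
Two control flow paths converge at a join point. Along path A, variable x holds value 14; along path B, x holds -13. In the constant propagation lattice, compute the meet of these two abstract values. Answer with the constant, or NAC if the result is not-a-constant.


Meet operation: if both paths give the same constant, result is that constant; if they differ, result is NAC (not-a-constant).
Path A: 14, Path B: -13 -> differ
Result: not-a-constant -> NAC

NAC


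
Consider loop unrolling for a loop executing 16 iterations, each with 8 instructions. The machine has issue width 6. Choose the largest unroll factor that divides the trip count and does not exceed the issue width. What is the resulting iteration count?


Largest divisor of 16 <= 6 is 4
New iterations = 16 / 4 = 4

4


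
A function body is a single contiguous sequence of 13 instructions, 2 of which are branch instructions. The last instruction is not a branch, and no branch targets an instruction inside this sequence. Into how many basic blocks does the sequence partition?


With no in-sequence branch targets, the leaders are the first instruction plus the instruction after each branch.
Number of basic blocks = branches + 1
= 2 + 1 = 3

3


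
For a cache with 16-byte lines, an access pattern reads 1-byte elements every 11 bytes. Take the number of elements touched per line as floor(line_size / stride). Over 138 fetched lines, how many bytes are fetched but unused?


Elements per line = floor(16 / 11) = 1
Bytes used per line = 1 * 1 = 1
Wasted per line = 16 - 1 = 15
Total wasted = 15 * 138 = 2070

2070


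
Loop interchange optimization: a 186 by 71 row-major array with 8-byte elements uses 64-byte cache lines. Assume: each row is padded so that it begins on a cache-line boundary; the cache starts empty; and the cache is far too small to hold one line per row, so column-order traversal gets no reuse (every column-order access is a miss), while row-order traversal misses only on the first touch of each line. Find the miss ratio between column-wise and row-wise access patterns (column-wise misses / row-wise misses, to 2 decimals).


Each row occupies 71 * 8 = 568 bytes and starts on a line boundary, so it spans ceil(568 / 64) = 9 cache lines.
Row-major traversal misses (one per line touched): 186 * ceil(71 * 8 / 64) = 1674
Column-major traversal misses (no reuse, every access misses): 186 * 71 = 13206
Ratio = 13206 / 1674 = 7.89

7.89


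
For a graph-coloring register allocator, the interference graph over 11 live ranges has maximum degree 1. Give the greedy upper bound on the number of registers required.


Greedy coloring never needs more than (max_degree + 1) colors: when coloring a vertex, at most max_degree neighbors are already colored.
Upper bound = 1 + 1 = 2

2


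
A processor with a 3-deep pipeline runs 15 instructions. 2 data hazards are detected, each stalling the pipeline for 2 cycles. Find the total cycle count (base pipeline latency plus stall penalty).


Base cycles = 3 + 15 - 1 = 17
Total stalls = 2 * 2 = 4
Total = 17 + 4 = 21

21


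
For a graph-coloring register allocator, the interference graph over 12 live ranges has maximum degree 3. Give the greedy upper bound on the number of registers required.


Greedy coloring never needs more than (max_degree + 1) colors: when coloring a vertex, at most max_degree neighbors are already colored.
Upper bound = 3 + 1 = 4

4


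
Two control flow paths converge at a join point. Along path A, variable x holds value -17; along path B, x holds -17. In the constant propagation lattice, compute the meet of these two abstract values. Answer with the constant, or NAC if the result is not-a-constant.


Meet operation: if both paths give the same constant, result is that constant; if they differ, result is NAC (not-a-constant).
Path A: -17, Path B: -17 -> equal
Result: constant -> -17

-17


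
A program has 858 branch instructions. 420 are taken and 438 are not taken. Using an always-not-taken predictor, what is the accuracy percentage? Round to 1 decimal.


Predictor: always-not-taken
Correct predictions = 438
Accuracy = 438 / 858 * 100 = 51.0%

51.0


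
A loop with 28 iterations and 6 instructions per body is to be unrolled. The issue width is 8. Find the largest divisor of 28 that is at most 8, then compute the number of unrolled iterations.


Largest divisor of 28 <= 8 is 7
New iterations = 28 / 7 = 4

4


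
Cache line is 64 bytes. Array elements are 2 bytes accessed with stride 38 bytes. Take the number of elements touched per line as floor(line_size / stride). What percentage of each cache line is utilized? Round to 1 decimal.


Elements per cache line = floor(64 / 38) = 1
Bytes used = 1 * 2 = 2
Utilization = 2 / 64 * 100 = 3.1%

3.1


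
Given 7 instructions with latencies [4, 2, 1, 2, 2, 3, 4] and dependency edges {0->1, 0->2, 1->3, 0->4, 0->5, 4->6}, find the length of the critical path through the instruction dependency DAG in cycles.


Compute longest path through dependency graph: dist(Ik) = max over predecessors of dist + latency(Ik).
dist(I0) = latency 4 = 4
dist(I1) = dist(I0) + 2 = 4 + 2 = 6
dist(I2) = dist(I0) + 1 = 4 + 1 = 5
dist(I3) = dist(I1) + 2 = 6 + 2 = 8
dist(I4) = dist(I0) + 2 = 4 + 2 = 6
dist(I5) = dist(I0) + 3 = 4 + 3 = 7
dist(I6) = dist(I4) + 4 = 6 + 4 = 10
Critical path = max dist = 10

10


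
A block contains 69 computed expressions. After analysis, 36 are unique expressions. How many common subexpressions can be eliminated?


CSE count = total expressions - unique expressions
= 69 - 36 = 33

33


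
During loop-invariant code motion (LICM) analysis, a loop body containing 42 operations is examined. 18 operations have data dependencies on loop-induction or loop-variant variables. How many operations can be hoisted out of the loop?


Invariant candidates = total - loop-dependent
= 42 - 18 = 24

24


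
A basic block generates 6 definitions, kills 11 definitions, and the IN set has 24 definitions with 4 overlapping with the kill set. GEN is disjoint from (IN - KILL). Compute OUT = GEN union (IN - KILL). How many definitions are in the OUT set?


IN - KILL: 24 - 4 = 20 surviving definitions
OUT = GEN + surviving = 6 + 20 = 26

26


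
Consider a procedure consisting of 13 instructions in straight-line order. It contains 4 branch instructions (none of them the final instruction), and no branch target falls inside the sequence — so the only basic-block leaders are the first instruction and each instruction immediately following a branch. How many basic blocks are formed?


With no in-sequence branch targets, the leaders are the first instruction plus the instruction after each branch.
Number of basic blocks = branches + 1
= 4 + 1 = 5

5


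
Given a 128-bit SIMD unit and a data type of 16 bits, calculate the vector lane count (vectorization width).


Width = SIMD bits / data type bits
= 128 / 16 = 8

8


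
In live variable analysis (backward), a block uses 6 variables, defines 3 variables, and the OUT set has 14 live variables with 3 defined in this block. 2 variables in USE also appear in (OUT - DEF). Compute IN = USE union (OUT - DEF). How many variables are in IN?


OUT - DEF: 14 - 3 = 11
|IN| = |USE| + |OUT - DEF| - |USE ∩ (OUT - DEF)| = 6 + 11 - 2 = 15

15


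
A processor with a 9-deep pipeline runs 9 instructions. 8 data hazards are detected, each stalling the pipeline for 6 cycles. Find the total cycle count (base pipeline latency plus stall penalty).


Base cycles = 9 + 9 - 1 = 17
Total stalls = 8 * 6 = 48
Total = 17 + 48 = 65

65


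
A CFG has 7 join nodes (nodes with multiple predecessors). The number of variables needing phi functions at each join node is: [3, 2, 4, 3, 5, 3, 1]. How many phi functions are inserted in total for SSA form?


Total phi functions = sum of phi functions at each join node
= 3 + 2 + 4 + 3 + 5 + 3 + 1 = 21

21


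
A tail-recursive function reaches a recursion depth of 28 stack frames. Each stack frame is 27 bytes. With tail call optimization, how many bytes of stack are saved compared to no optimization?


Without TCO: 28 * 27 = 756 bytes
With TCO: reuse 1 frame = 27 bytes
Savings = 756 - 27 = 729

729


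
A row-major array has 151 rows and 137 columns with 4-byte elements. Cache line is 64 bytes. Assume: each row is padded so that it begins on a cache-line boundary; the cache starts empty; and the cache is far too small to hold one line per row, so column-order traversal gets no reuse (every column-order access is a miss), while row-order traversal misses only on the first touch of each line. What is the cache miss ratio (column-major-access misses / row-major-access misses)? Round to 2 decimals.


Each row occupies 137 * 4 = 548 bytes and starts on a line boundary, so it spans ceil(548 / 64) = 9 cache lines.
Row-major traversal misses (one per line touched): 151 * ceil(137 * 4 / 64) = 1359
Column-major traversal misses (no reuse, every access misses): 151 * 137 = 20687
Ratio = 20687 / 1359 = 15.22

15.22


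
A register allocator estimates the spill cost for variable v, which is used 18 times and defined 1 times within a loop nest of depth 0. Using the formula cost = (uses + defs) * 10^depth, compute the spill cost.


uses + defs = 18 + 1 = 19
10^0 = 1
Spill cost = 19 * 1 = 19

19


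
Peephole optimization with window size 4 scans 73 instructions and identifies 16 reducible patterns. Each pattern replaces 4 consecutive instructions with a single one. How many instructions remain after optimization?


Each match removes 3 instructions.
Total removed = 16 * 3 = 48
Remaining = 73 - 48 = 25

25


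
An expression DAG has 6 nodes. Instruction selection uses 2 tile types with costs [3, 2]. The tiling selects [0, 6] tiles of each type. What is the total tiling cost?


Total cost = sum(count_i * cost_i)
= 0*3 + 6*2
= 12

12


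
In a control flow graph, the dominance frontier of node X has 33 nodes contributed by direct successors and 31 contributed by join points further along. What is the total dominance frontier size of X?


DF(X) = direct successor contributions + join point contributions
= 33 + 31 = 64

64


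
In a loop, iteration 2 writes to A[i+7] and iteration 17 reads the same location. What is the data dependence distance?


Distance = read iteration - write iteration
= 17 - 2 = 15

15


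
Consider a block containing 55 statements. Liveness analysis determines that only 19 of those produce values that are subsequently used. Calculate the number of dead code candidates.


Dead code = total statements - live definitions
= 55 - 19 = 36

36


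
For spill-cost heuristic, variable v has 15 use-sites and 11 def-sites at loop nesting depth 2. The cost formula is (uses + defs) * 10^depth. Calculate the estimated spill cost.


uses + defs = 15 + 11 = 26
10^2 = 100
Spill cost = 26 * 100 = 2600

2600


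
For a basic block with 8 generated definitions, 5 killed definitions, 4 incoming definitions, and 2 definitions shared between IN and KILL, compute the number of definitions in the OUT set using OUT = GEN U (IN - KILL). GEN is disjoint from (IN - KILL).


IN - KILL: 4 - 2 = 2 surviving definitions
OUT = GEN + surviving = 8 + 2 = 10

10


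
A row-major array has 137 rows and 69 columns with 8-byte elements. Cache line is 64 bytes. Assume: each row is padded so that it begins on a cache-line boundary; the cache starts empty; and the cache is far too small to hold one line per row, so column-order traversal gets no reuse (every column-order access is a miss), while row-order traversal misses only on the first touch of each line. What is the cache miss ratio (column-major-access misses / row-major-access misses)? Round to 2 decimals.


Each row occupies 69 * 8 = 552 bytes and starts on a line boundary, so it spans ceil(552 / 64) = 9 cache lines.
Row-major traversal misses (one per line touched): 137 * ceil(69 * 8 / 64) = 1233
Column-major traversal misses (no reuse, every access misses): 137 * 69 = 9453
Ratio = 9453 / 1233 = 7.67

7.67


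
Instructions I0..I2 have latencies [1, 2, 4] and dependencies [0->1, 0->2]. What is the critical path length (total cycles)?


Compute longest path through dependency graph: dist(Ik) = max over predecessors of dist + latency(Ik).
dist(I0) = latency 1 = 1
dist(I1) = dist(I0) + 2 = 1 + 2 = 3
dist(I2) = dist(I0) + 4 = 1 + 4 = 5
Critical path = max dist = 5

5


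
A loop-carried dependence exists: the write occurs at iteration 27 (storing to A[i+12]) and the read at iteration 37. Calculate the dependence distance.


Distance = read iteration - write iteration
= 37 - 27 = 10

10


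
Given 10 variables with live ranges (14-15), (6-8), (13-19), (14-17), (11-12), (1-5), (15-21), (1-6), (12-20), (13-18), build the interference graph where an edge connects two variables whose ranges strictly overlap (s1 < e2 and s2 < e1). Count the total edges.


Check all pairs for overlapping intervals.
Two intervals (s1,e1) and (s2,e2) overlap if s1 < e2 and s2 < e1.
v0 (14-15) vs v1..v9: overlaps v2, v3, v8, v9 -> 4
v1 (6-8) vs v2..v9: overlaps none -> 0
v2 (13-19) vs v3..v9: overlaps v3, v6, v8, v9 -> 4
v3 (14-17) vs v4..v9: overlaps v6, v8, v9 -> 3
v4 (11-12) vs v5..v9: overlaps none -> 0
v5 (1-5) vs v6..v9: overlaps v7 -> 1
v6 (15-21) vs v7..v9: overlaps v8, v9 -> 2
v7 (1-6) vs v8..v9: overlaps none -> 0
v8 (12-20) vs v9: overlaps v9 -> 1
Total overlapping pairs = 4 + 0 + 4 + 3 + 0 + 1 + 2 + 0 + 1 = 15

15


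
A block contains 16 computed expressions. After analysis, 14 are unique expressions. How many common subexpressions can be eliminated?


CSE count = total expressions - unique expressions
= 16 - 14 = 2

2


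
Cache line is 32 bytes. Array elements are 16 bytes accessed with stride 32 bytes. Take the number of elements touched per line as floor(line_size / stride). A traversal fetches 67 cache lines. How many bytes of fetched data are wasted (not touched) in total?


Elements per line = floor(32 / 32) = 1
Bytes used per line = 1 * 16 = 16
Wasted per line = 32 - 16 = 16
Total wasted = 16 * 67 = 1072

1072


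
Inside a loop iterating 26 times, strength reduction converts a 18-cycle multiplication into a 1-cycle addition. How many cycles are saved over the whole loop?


Per-iteration saving = 18 - 1 = 17
Total saved = 26 * 17 = 442

442


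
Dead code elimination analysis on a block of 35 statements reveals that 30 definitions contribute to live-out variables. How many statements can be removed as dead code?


Dead code = total statements - live definitions
= 35 - 30 = 5

5


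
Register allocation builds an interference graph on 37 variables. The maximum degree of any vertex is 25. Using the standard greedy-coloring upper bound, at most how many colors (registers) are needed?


Greedy coloring never needs more than (max_degree + 1) colors: when coloring a vertex, at most max_degree neighbors are already colored.
Upper bound = 25 + 1 = 26

26


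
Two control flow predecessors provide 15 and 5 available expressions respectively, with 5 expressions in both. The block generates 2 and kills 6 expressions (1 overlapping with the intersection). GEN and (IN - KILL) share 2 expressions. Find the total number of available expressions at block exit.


IN = intersection of predecessors = 5
IN - KILL = 5 - 1 = 4
|OUT| = |GEN| + |IN - KILL| - |GEN ∩ (IN - KILL)| = 2 + 4 - 2 = 4

4


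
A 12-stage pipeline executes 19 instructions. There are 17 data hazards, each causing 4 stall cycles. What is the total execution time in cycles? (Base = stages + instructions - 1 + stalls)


Base cycles = 12 + 19 - 1 = 30
Total stalls = 17 * 4 = 68
Total = 30 + 68 = 98

98


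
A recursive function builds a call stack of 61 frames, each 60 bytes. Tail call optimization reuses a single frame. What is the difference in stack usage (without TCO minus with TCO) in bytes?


Without TCO: 61 * 60 = 3660 bytes
With TCO: reuse 1 frame = 60 bytes
Savings = 3660 - 60 = 3600

3600


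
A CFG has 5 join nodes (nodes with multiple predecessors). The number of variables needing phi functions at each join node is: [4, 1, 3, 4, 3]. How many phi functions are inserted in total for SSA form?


Total phi functions = sum of phi functions at each join node
= 4 + 1 + 3 + 4 + 3 = 15

15


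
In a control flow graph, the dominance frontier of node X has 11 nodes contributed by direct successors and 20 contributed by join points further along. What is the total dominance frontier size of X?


DF(X) = direct successor contributions + join point contributions
= 11 + 20 = 31

31


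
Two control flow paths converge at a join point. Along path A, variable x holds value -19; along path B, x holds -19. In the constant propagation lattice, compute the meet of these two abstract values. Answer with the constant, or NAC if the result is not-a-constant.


Meet operation: if both paths give the same constant, result is that constant; if they differ, result is NAC (not-a-constant).
Path A: -19, Path B: -19 -> equal
Result: constant -> -19

-19


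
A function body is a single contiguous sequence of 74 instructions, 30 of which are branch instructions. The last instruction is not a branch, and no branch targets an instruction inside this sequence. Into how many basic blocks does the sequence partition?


With no in-sequence branch targets, the leaders are the first instruction plus the instruction after each branch.
Number of basic blocks = branches + 1
= 30 + 1 = 31

31


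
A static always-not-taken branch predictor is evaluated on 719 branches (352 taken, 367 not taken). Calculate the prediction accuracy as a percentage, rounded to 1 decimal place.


Predictor: always-not-taken
Correct predictions = 367
Accuracy = 367 / 719 * 100 = 51.0%

51.0


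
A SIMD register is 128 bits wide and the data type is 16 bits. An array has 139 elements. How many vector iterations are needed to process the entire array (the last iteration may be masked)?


Width = 128 / 16 = 8 elements per vector op
Iterations = ceil(139 / 8) = 18

18


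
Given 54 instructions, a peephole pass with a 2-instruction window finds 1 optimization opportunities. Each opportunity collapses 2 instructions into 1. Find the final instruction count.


Each match removes 1 instructions.
Total removed = 1 * 1 = 1
Remaining = 54 - 1 = 53

53


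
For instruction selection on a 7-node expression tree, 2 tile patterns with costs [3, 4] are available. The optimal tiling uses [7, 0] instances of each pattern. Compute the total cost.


Total cost = sum(count_i * cost_i)
= 7*3 + 0*4
= 21

21


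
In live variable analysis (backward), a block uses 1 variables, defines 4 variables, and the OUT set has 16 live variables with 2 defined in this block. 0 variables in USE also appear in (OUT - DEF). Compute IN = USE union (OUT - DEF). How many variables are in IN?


OUT - DEF: 16 - 2 = 14
|IN| = |USE| + |OUT - DEF| - |USE ∩ (OUT - DEF)| = 1 + 14 - 0 = 15

15


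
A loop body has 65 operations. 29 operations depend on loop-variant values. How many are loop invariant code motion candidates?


Invariant candidates = total - loop-dependent
= 65 - 29 = 36

36


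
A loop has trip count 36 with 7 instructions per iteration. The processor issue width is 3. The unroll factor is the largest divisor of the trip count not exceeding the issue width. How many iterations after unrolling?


Largest divisor of 36 <= 3 is 3
New iterations = 36 / 3 = 12

12


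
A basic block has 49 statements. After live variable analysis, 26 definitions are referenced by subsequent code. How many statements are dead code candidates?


Dead code = total statements - live definitions
= 49 - 26 = 23

23


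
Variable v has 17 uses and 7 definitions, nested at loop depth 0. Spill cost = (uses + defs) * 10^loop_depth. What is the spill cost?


uses + defs = 17 + 7 = 24
10^0 = 1
Spill cost = 24 * 1 = 24

24


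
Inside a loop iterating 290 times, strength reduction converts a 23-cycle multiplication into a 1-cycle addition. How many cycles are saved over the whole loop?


Per-iteration saving = 23 - 1 = 22
Total saved = 290 * 22 = 6380

6380


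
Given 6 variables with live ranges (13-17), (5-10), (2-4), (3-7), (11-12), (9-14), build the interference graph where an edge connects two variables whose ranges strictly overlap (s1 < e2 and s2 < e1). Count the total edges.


Check all pairs for overlapping intervals.
Two intervals (s1,e1) and (s2,e2) overlap if s1 < e2 and s2 < e1.
v0 (13-17) vs v1..v5: overlaps v5 -> 1
v1 (5-10) vs v2..v5: overlaps v3, v5 -> 2
v2 (2-4) vs v3..v5: overlaps v3 -> 1
v3 (3-7) vs v4..v5: overlaps none -> 0
v4 (11-12) vs v5: overlaps v5 -> 1
Total overlapping pairs = 1 + 2 + 1 + 0 + 1 = 5

5


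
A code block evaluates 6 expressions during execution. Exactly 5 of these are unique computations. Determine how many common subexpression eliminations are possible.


CSE count = total expressions - unique expressions
= 6 - 5 = 1

1


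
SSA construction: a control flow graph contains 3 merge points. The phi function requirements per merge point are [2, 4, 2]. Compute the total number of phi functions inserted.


Total phi functions = sum of phi functions at each join node
= 2 + 4 + 2 = 8

8


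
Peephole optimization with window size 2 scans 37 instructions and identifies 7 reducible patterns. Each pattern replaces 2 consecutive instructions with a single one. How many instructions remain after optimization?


Each match removes 1 instructions.
Total removed = 7 * 1 = 7
Remaining = 37 - 7 = 30

30


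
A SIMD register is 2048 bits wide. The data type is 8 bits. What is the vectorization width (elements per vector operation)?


Width = SIMD bits / data type bits
= 2048 / 8 = 256

256


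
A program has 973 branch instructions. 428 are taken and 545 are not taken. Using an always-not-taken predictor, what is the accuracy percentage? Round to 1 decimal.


Predictor: always-not-taken
Correct predictions = 545
Accuracy = 545 / 973 * 100 = 56.0%

56.0


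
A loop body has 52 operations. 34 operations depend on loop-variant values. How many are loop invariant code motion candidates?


Invariant candidates = total - loop-dependent
= 52 - 34 = 18

18


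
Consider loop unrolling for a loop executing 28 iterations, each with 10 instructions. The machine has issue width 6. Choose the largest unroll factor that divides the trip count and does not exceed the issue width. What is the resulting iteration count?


Largest divisor of 28 <= 6 is 4
New iterations = 28 / 4 = 7

7


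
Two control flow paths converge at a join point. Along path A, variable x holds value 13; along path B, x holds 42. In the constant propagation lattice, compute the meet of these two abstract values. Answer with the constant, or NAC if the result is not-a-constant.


Meet operation: if both paths give the same constant, result is that constant; if they differ, result is NAC (not-a-constant).
Path A: 13, Path B: 42 -> differ
Result: not-a-constant -> NAC

NAC


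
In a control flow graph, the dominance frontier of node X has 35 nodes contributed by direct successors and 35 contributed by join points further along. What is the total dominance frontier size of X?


DF(X) = direct successor contributions + join point contributions
= 35 + 35 = 70

70


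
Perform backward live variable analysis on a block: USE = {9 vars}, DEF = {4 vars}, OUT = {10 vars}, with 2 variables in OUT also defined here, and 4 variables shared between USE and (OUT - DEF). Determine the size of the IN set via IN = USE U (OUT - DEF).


OUT - DEF: 10 - 2 = 8
|IN| = |USE| + |OUT - DEF| - |USE ∩ (OUT - DEF)| = 9 + 8 - 4 = 13

13


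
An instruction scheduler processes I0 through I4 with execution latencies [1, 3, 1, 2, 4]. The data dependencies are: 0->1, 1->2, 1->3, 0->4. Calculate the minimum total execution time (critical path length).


Compute longest path through dependency graph: dist(Ik) = max over predecessors of dist + latency(Ik).
dist(I0) = latency 1 = 1
dist(I1) = dist(I0) + 3 = 1 + 3 = 4
dist(I2) = dist(I1) + 1 = 4 + 1 = 5
dist(I3) = dist(I1) + 2 = 4 + 2 = 6
dist(I4) = dist(I0) + 4 = 1 + 4 = 5
Critical path = max dist = 6

6


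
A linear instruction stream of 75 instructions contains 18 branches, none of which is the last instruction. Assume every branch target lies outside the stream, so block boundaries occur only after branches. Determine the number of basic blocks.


With no in-sequence branch targets, the leaders are the first instruction plus the instruction after each branch.
Number of basic blocks = branches + 1
= 18 + 1 = 19

19


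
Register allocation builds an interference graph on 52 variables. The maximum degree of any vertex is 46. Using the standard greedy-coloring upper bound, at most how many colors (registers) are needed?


Greedy coloring never needs more than (max_degree + 1) colors: when coloring a vertex, at most max_degree neighbors are already colored.
Upper bound = 46 + 1 = 47

47


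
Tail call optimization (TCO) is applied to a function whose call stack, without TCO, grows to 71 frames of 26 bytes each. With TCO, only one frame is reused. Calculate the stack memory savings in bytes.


Without TCO: 71 * 26 = 1846 bytes
With TCO: reuse 1 frame = 26 bytes
Savings = 1846 - 26 = 1820

1820


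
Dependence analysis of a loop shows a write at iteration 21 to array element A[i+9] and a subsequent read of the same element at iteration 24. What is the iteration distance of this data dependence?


Distance = read iteration - write iteration
= 24 - 21 = 3

3


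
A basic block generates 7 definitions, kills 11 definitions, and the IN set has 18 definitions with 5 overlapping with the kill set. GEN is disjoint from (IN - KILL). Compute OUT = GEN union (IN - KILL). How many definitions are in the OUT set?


IN - KILL: 18 - 5 = 13 surviving definitions
OUT = GEN + surviving = 7 + 13 = 20

20


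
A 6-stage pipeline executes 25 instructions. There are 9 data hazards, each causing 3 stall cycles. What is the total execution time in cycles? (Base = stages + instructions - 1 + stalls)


Base cycles = 6 + 25 - 1 = 30
Total stalls = 9 * 3 = 27
Total = 30 + 27 = 57

57


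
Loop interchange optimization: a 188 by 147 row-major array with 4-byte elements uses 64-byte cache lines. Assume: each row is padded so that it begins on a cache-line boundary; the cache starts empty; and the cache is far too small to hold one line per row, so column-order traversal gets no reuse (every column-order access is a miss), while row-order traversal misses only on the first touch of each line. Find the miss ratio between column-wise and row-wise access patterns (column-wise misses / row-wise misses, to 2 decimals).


Each row occupies 147 * 4 = 588 bytes and starts on a line boundary, so it spans ceil(588 / 64) = 10 cache lines.
Row-major traversal misses (one per line touched): 188 * ceil(147 * 4 / 64) = 1880
Column-major traversal misses (no reuse, every access misses): 188 * 147 = 27636
Ratio = 27636 / 1880 = 14.7

14.7


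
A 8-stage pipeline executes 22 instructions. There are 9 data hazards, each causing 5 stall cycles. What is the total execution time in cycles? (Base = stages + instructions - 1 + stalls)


Base cycles = 8 + 22 - 1 = 29
Total stalls = 9 * 5 = 45
Total = 29 + 45 = 74

74


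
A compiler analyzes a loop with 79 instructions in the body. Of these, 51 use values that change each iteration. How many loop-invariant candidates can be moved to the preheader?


Invariant candidates = total - loop-dependent
= 79 - 51 = 28

28


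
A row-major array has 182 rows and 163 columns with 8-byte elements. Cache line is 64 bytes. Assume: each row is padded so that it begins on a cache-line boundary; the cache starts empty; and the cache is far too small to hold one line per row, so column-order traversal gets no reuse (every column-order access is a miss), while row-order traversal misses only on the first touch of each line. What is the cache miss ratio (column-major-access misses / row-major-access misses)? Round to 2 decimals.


Each row occupies 163 * 8 = 1304 bytes and starts on a line boundary, so it spans ceil(1304 / 64) = 21 cache lines.
Row-major traversal misses (one per line touched): 182 * ceil(163 * 8 / 64) = 3822
Column-major traversal misses (no reuse, every access misses): 182 * 163 = 29666
Ratio = 29666 / 3822 = 7.76

7.76


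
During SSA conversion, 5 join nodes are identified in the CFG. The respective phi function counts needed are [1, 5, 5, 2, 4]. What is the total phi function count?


Total phi functions = sum of phi functions at each join node
= 1 + 5 + 5 + 2 + 4 = 17

17


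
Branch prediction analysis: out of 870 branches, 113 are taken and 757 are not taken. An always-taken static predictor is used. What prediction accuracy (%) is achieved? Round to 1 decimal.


Predictor: always-taken
Correct predictions = 113
Accuracy = 113 / 870 * 100 = 13.0%

13.0


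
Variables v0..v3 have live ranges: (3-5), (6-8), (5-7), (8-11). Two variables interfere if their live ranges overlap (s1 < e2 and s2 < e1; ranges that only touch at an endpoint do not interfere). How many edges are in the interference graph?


Check all pairs for overlapping intervals.
Two intervals (s1,e1) and (s2,e2) overlap if s1 < e2 and s2 < e1.
v0 (3-5) vs v1..v3: overlaps none -> 0
v1 (6-8) vs v2..v3: overlaps v2 -> 1
v2 (5-7) vs v3: overlaps none -> 0
Total overlapping pairs = 0 + 1 + 0 = 1

1


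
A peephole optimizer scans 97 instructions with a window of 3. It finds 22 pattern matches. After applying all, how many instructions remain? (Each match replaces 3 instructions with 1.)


Each match removes 2 instructions.
Total removed = 22 * 2 = 44
Remaining = 97 - 44 = 53

53


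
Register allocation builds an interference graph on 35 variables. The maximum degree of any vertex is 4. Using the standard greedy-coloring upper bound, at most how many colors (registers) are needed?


Greedy coloring never needs more than (max_degree + 1) colors: when coloring a vertex, at most max_degree neighbors are already colored.
Upper bound = 4 + 1 = 5

5


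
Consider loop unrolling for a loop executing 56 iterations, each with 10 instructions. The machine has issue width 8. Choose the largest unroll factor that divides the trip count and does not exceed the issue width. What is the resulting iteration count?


Largest divisor of 56 <= 8 is 8
New iterations = 56 / 8 = 7

7


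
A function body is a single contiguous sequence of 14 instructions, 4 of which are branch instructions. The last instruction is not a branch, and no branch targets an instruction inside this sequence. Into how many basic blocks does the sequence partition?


With no in-sequence branch targets, the leaders are the first instruction plus the instruction after each branch.
Number of basic blocks = branches + 1
= 4 + 1 = 5

5


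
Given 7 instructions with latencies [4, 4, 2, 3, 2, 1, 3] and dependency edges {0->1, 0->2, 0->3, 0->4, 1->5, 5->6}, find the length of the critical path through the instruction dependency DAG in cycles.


Compute longest path through dependency graph: dist(Ik) = max over predecessors of dist + latency(Ik).
dist(I0) = latency 4 = 4
dist(I1) = dist(I0) + 4 = 4 + 4 = 8
dist(I2) = dist(I0) + 2 = 4 + 2 = 6
dist(I3) = dist(I0) + 3 = 4 + 3 = 7
dist(I4) = dist(I0) + 2 = 4 + 2 = 6
dist(I5) = dist(I1) + 1 = 8 + 1 = 9
dist(I6) = dist(I5) + 3 = 9 + 3 = 12
Critical path = max dist = 12

12
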